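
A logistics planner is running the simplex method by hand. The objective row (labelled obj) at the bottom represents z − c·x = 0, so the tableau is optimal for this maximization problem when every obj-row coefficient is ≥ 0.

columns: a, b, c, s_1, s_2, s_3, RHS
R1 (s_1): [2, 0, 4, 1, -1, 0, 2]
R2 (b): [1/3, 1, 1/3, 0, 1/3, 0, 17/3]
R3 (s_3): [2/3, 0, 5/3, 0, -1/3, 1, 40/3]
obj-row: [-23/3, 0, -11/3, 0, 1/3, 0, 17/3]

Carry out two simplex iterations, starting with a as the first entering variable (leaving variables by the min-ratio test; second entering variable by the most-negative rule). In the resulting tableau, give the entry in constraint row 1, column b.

Ratio test on column a — row 1: 2/2 = 1; row 2: (17/3)/(1/3) = 17; row 3: (40/3)/(2/3) = 20. Minimum is 1 at row 1 (s_1 leaves); pivot element 2.
Divide row 1 by 2; eliminate column a from the other rows.
Second iteration: most negative obj-row entry is -7/2 in column s_2, so s_2 enters.
Ratio test on column s_2 — row 1: entry -1/2 ≤ 0; row 2: (16/3)/(1/2) = 32/3; row 3: entry 0 ≤ 0. Minimum is 32/3 at row 2 (b leaves); pivot element 1/2.
Divide row 2 by 1/2; eliminate column s_2 from the other rows.
After both pivots, the entry at constraint row 1, column b is 1.

1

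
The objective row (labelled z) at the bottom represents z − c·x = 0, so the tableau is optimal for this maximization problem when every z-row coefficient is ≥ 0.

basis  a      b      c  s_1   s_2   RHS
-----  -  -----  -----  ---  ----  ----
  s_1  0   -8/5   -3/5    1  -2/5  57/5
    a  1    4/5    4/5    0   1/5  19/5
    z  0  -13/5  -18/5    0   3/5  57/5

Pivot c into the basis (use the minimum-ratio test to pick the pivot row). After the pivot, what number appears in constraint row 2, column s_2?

Ratio test on column c — row 1: entry -3/5 ≤ 0; row 2: (19/5)/(4/5) = 19/4. Minimum is 19/4 at row 2 (a leaves); pivot element 4/5.
Divide row 2 by 4/5; eliminate column c from the other rows.
In the new row 2, the s_2 entry is the old entry divided by the pivot: (1/5)/(4/5) = 1/4.

1/4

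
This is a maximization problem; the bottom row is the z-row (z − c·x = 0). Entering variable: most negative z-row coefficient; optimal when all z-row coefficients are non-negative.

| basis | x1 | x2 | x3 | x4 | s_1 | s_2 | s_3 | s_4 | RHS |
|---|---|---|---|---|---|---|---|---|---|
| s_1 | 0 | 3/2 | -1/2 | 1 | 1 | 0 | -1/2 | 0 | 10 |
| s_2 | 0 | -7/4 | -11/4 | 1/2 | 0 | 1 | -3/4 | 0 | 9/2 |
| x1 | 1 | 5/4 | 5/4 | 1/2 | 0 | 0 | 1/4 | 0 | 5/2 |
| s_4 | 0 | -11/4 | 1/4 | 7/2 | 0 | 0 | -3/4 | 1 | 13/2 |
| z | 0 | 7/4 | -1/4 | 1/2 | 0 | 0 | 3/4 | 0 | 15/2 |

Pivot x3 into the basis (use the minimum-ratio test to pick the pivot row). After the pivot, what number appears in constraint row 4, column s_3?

Ratio test on column x3 — row 1: entry -1/2 ≤ 0; row 2: entry -11/4 ≤ 0; row 3: (5/2)/(5/4) = 2; row 4: (13/2)/(1/4) = 26. Minimum is 2 at row 3 (x1 leaves); pivot element 5/4.
Divide row 3 by 5/4; eliminate column x3 from the other rows.
Row 4 update in column s_3: -3/4 − (1/4)·(1/5) = -4/5.

-4/5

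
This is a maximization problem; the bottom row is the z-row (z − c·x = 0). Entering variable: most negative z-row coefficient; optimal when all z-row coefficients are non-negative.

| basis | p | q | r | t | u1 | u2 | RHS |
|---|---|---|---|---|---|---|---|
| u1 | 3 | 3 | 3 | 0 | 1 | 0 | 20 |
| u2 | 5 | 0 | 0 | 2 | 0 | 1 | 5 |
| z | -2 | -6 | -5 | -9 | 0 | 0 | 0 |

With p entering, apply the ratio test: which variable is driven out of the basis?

u2

Column p entries and ratios — u1: 20/3 = 20/3; u2: 5/5 = 1.
Smallest ratio is 1 in the row of u2, so u2 leaves.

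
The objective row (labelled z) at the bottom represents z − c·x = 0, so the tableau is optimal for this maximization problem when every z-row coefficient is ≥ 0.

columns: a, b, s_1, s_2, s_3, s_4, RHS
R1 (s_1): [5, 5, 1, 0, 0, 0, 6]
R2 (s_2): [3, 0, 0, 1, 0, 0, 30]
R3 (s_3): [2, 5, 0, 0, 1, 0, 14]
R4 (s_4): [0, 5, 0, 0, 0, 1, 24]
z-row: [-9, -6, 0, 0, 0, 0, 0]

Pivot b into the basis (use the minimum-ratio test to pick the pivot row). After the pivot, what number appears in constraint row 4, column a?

Ratio test on column b — row 1: 6/5 = 6/5; row 2: entry 0 ≤ 0; row 3: 14/5 = 14/5; row 4: 24/5 = 24/5. Minimum is 6/5 at row 1 (s_1 leaves); pivot element 5.
Divide row 1 by 5; eliminate column b from the other rows.
Row 4 update in column a: 0 − 5·1 = -5.

-5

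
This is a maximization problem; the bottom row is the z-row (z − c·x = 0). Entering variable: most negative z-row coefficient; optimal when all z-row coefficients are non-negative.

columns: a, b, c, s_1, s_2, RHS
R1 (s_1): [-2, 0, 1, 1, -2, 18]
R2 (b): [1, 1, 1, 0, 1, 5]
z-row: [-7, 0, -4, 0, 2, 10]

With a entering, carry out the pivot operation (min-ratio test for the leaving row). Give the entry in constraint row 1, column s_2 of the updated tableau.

Ratio test on column a — row 1: entry -2 ≤ 0; row 2: 5/1 = 5. Minimum is 5 at row 2 (b leaves); pivot element 1.
Divide row 2 by 1; eliminate column a from the other rows.
Row 1 update in column s_2: -2 − (-2)·1 = 0.

0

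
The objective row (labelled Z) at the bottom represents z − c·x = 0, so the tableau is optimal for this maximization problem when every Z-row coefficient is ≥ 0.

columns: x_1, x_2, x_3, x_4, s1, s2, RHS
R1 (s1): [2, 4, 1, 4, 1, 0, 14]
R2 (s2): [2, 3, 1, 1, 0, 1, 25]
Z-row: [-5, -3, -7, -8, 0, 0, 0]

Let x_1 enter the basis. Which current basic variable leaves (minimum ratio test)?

s1

Column x_1 entries and ratios — s1: 14/2 = 7; s2: 25/2 = 25/2.
Smallest ratio is 7 in the row of s1, so s1 leaves.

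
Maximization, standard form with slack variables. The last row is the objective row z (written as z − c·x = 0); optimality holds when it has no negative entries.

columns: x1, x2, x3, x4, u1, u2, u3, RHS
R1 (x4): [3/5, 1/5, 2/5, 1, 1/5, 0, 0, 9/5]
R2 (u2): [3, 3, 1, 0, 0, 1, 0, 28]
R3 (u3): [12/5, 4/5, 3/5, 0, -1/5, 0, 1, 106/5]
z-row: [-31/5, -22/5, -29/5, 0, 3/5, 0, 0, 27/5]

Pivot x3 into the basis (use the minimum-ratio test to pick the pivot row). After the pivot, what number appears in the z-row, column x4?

Ratio test on column x3 — row 1: (9/5)/(2/5) = 9/2; row 2: 28/1 = 28; row 3: (106/5)/(3/5) = 106/3. Minimum is 9/2 at row 1 (x4 leaves); pivot element 2/5.
Divide row 1 by 2/5; eliminate column x3 from the other rows.
z-row update in column x4: 0 − (-29/5)·(5/2) = 29/2.

29/2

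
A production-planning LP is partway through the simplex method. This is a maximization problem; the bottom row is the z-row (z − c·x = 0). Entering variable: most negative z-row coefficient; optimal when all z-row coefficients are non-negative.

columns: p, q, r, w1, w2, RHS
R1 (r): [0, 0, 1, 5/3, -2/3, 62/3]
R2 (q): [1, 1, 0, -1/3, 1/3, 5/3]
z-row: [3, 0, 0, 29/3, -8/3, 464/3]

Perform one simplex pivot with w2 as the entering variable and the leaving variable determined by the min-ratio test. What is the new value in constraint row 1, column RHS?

24

Ratio test on column w2 — row 1: entry -2/3 ≤ 0; row 2: (5/3)/(1/3) = 5. Minimum is 5 at row 2 (q leaves); pivot element 1/3.
Divide row 2 by 1/3; eliminate column w2 from the other rows.
Row 1 update in column RHS: 62/3 − (-2/3)·5 = 24.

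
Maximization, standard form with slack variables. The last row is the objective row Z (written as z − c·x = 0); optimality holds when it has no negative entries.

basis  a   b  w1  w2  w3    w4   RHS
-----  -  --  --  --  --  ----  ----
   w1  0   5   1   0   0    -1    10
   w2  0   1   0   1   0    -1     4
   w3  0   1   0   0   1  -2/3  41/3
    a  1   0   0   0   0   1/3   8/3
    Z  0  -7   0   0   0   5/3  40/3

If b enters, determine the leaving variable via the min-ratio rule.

w1

Column b entries and ratios — w1: 10/5 = 2; w2: 4/1 = 4; w3: (41/3)/1 = 41/3; a: 0 ≤ 0, skip.
Smallest ratio is 2 in the row of w1, so w1 leaves.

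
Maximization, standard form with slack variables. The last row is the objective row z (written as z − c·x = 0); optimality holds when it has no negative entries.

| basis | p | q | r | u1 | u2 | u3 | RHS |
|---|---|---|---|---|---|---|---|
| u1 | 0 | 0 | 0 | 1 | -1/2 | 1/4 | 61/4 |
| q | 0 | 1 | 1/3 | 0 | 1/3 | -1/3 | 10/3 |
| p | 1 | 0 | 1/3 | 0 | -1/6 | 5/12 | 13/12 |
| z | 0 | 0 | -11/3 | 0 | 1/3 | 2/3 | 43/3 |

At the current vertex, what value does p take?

p is basic (row 3); its value is the RHS of that row, 13/12.

13/12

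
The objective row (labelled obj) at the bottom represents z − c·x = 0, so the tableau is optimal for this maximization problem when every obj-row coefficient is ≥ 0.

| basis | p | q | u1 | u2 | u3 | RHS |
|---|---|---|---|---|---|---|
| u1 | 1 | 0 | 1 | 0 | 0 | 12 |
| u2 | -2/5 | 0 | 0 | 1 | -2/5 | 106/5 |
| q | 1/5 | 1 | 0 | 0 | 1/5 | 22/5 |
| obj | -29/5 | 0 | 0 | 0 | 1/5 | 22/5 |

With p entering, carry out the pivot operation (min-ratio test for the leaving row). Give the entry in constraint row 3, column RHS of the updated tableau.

2

Ratio test on column p — row 1: 12/1 = 12; row 2: entry -2/5 ≤ 0; row 3: (22/5)/(1/5) = 22. Minimum is 12 at row 1 (u1 leaves); pivot element 1.
Divide row 1 by 1; eliminate column p from the other rows.
Row 3 update in column RHS: 22/5 − (1/5)·12 = 2.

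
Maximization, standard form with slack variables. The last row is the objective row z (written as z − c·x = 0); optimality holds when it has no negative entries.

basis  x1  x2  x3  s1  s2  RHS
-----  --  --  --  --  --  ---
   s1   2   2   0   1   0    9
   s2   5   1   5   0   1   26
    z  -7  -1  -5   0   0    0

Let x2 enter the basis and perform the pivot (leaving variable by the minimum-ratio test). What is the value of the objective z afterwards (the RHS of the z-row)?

Ratio test on column x2 — row 1: 9/2 = 9/2; row 2: 26/1 = 26. Minimum is 9/2 at row 1 (s1 leaves); pivot element 2.
Pivot on row 1; the z-row RHS becomes 0 − (-1)·(9/2) = 9/2.

9/2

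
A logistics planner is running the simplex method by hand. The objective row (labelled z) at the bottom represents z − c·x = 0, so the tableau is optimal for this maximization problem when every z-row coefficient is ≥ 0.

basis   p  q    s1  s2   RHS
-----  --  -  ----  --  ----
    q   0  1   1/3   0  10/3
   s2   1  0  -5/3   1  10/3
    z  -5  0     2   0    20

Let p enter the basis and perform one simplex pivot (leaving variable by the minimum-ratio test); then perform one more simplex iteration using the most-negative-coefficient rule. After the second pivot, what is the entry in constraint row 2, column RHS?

20

Ratio test on column p — row 1: entry 0 ≤ 0; row 2: (10/3)/1 = 10/3. Minimum is 10/3 at row 2 (s2 leaves); pivot element 1.
Divide row 2 by 1; eliminate column p from the other rows.
Second iteration: most negative z-row entry is -19/3 in column s1, so s1 enters.
Ratio test on column s1 — row 1: (10/3)/(1/3) = 10; row 2: entry -5/3 ≤ 0. Minimum is 10 at row 1 (q leaves); pivot element 1/3.
Divide row 1 by 1/3; eliminate column s1 from the other rows.
After both pivots, the entry at constraint row 2, column RHS is 20.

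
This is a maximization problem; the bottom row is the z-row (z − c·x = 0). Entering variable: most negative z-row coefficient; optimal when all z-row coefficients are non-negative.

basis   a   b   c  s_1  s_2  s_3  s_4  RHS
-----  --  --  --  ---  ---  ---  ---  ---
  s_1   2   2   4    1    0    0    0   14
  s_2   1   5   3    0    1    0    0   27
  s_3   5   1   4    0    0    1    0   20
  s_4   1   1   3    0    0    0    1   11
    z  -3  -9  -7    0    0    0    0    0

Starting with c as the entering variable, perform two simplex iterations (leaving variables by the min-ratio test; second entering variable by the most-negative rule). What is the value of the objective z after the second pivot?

353/7

Ratio test on column c — row 1: 14/4 = 7/2; row 2: 27/3 = 9; row 3: 20/4 = 5; row 4: 11/3 = 11/3. Minimum is 7/2 at row 1 (s_1 leaves); pivot element 4.
Pivot on row 1; the z-row RHS becomes 0 − (-7)·(7/2) = 49/2.
Next entering variable (most negative z-row entry -11/2): b.
Ratio test on column b — row 1: (7/2)/(1/2) = 7; row 2: (33/2)/(7/2) = 33/7; row 3: entry -1 ≤ 0; row 4: entry -1/2 ≤ 0. Minimum is 33/7 at row 2 (s_2 leaves); pivot element 7/2.
After the second pivot the z-row RHS is 49/2 − (-11/2)·(33/7) = 353/7.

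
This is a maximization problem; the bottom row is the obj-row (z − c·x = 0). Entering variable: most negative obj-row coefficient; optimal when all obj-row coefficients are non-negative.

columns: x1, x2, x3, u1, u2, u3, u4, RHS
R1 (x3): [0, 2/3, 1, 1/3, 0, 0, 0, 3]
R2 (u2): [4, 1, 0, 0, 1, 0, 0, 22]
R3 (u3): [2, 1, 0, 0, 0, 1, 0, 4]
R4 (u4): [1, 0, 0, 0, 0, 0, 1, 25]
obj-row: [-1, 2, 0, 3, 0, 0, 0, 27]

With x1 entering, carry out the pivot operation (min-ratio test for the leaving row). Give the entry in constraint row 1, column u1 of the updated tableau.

1/3

Ratio test on column x1 — row 1: entry 0 ≤ 0; row 2: 22/4 = 11/2; row 3: 4/2 = 2; row 4: 25/1 = 25. Minimum is 2 at row 3 (u3 leaves); pivot element 2.
Divide row 3 by 2; eliminate column x1 from the other rows.
Row 1 update in column u1: 1/3 − 0·0 = 1/3.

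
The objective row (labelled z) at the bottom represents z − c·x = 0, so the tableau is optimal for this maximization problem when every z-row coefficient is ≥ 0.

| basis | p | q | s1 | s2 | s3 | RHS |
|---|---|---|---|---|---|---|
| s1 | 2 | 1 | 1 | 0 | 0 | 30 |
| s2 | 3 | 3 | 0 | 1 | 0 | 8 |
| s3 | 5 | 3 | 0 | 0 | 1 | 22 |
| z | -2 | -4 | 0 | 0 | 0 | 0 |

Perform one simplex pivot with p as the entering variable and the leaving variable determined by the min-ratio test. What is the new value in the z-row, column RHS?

Ratio test on column p — row 1: 30/2 = 15; row 2: 8/3 = 8/3; row 3: 22/5 = 22/5. Minimum is 8/3 at row 2 (s2 leaves); pivot element 3.
Divide row 2 by 3; eliminate column p from the other rows.
z-row update in column RHS: 0 − (-2)·(8/3) = 16/3.

16/3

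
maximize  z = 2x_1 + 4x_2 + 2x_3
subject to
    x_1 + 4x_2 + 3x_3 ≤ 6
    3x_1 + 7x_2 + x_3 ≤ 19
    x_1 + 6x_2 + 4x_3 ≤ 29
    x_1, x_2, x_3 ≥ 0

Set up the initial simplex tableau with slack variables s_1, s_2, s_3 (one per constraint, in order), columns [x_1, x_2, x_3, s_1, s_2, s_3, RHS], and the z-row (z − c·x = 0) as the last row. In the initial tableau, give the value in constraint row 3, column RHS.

The RHS of constraint 3 is b_3 = 29.

29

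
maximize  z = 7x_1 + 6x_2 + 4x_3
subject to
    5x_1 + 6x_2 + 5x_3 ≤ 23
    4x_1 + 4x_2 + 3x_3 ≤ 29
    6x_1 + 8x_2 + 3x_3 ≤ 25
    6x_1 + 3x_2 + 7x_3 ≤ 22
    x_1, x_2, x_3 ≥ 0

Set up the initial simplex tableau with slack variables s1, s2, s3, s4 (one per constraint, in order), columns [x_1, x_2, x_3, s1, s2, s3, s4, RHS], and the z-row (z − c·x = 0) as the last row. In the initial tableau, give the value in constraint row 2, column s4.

0

Slack s4 belongs to constraint 4; its column is the unit vector e_4, so the entry in row 2 is 0.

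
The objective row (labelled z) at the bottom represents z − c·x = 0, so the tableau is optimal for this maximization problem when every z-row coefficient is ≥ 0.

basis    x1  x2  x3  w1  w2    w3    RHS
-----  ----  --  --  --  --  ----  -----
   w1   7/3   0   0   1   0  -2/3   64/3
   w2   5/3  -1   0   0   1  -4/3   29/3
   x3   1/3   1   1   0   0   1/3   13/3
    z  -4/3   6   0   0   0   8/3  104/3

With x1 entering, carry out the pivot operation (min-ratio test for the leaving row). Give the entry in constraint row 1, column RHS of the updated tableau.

Ratio test on column x1 — row 1: (64/3)/(7/3) = 64/7; row 2: (29/3)/(5/3) = 29/5; row 3: (13/3)/(1/3) = 13. Minimum is 29/5 at row 2 (w2 leaves); pivot element 5/3.
Divide row 2 by 5/3; eliminate column x1 from the other rows.
Row 1 update in column RHS: 64/3 − (7/3)·(29/5) = 39/5.

39/5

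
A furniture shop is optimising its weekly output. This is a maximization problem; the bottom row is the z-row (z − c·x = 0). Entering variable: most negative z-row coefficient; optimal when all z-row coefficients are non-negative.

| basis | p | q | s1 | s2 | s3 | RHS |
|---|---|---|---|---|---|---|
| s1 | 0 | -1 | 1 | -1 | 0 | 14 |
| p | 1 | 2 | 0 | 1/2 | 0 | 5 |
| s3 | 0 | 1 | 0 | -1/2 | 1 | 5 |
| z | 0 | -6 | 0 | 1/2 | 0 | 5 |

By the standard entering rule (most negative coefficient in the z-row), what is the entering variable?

Negative z-row entries: q: -6.
The most negative is -6 in column q, so q enters.

q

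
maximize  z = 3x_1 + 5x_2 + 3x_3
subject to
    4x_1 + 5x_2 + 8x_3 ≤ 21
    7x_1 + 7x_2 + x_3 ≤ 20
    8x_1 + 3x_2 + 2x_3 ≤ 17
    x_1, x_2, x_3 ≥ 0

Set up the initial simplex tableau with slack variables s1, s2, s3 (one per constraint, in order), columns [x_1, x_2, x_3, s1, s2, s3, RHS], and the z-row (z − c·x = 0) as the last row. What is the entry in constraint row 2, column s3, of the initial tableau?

Slack s3 belongs to constraint 3; its column is the unit vector e_3, so the entry in row 2 is 0.

0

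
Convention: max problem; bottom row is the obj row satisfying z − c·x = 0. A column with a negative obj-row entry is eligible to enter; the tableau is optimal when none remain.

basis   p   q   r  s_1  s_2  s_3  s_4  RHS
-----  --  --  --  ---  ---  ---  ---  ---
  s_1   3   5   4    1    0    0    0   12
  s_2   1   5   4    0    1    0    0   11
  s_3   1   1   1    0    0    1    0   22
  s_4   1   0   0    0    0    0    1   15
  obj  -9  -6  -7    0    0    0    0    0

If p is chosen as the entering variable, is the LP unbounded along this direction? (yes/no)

no

Column p has positive entries in row(s) 1, 2, 3, 4, so the ratio test bounds it — not unbounded.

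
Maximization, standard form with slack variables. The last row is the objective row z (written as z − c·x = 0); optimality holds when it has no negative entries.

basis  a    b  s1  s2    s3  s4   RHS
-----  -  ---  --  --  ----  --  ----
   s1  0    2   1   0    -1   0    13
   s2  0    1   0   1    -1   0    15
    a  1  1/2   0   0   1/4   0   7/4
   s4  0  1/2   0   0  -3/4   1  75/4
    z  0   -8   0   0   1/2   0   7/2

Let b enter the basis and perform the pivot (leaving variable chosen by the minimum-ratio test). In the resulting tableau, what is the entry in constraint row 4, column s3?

Ratio test on column b — row 1: 13/2 = 13/2; row 2: 15/1 = 15; row 3: (7/4)/(1/2) = 7/2; row 4: (75/4)/(1/2) = 75/2. Minimum is 7/2 at row 3 (a leaves); pivot element 1/2.
Divide row 3 by 1/2; eliminate column b from the other rows.
Row 4 update in column s3: -3/4 − (1/2)·(1/2) = -1.

-1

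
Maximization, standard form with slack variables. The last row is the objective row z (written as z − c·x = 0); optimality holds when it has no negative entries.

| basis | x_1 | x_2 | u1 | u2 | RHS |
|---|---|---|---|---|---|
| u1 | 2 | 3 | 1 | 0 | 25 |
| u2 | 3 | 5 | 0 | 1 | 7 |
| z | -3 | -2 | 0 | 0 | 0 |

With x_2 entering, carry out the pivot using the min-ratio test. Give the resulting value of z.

14/5

Ratio test on column x_2 — row 1: 25/3 = 25/3; row 2: 7/5 = 7/5. Minimum is 7/5 at row 2 (u2 leaves); pivot element 5.
Pivot on row 2; the z-row RHS becomes 0 − (-2)·(7/5) = 14/5.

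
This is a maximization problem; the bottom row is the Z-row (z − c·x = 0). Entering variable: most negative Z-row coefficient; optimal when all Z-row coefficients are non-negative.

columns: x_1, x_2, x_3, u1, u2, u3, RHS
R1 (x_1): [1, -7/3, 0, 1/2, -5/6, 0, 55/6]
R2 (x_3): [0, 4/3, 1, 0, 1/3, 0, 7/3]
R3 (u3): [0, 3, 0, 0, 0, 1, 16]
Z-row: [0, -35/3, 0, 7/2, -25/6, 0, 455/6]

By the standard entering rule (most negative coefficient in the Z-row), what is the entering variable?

Negative Z-row entries: x_2: -35/3, u2: -25/6.
The most negative is -35/3 in column x_2, so x_2 enters.

x_2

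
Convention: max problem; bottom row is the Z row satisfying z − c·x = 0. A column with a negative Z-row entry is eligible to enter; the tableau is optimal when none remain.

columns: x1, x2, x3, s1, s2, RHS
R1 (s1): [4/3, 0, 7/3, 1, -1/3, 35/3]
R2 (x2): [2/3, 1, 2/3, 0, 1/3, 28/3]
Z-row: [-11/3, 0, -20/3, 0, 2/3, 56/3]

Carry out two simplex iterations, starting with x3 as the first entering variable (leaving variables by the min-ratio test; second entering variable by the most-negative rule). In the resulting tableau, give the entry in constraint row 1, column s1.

Ratio test on column x3 — row 1: (35/3)/(7/3) = 5; row 2: (28/3)/(2/3) = 14. Minimum is 5 at row 1 (s1 leaves); pivot element 7/3.
Divide row 1 by 7/3; eliminate column x3 from the other rows.
Second iteration: most negative Z-row entry is -2/7 in column s2, so s2 enters.
Ratio test on column s2 — row 1: entry -1/7 ≤ 0; row 2: 6/(3/7) = 14. Minimum is 14 at row 2 (x2 leaves); pivot element 3/7.
Divide row 2 by 3/7; eliminate column s2 from the other rows.
After both pivots, the entry at constraint row 1, column s1 is 1/3.

1/3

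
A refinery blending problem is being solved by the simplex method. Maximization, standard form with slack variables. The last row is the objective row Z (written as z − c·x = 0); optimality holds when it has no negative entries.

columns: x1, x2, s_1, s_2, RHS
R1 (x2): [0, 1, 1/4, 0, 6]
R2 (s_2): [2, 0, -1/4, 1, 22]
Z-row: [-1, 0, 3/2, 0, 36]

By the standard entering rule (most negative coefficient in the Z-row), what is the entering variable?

x1

Negative Z-row entries: x1: -1.
The most negative is -1 in column x1, so x1 enters.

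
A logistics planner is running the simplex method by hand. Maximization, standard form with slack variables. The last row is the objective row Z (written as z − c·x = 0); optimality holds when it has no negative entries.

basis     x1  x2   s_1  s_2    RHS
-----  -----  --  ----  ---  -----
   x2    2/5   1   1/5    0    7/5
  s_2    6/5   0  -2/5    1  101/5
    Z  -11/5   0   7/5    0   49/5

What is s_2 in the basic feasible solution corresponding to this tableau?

s_2 is basic (row 2); its value is the RHS of that row, 101/5.

101/5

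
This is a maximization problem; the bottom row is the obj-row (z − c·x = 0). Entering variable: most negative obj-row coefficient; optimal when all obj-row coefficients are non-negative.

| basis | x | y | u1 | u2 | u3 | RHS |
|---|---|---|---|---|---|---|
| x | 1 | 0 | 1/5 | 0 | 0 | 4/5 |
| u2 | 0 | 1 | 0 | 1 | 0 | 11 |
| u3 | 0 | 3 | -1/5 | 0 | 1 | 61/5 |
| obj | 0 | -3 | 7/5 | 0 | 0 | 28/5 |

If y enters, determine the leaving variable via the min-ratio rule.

u3

Column y entries and ratios — x: 0 ≤ 0, skip; u2: 11/1 = 11; u3: (61/5)/3 = 61/15.
Smallest ratio is 61/15 in the row of u3, so u3 leaves.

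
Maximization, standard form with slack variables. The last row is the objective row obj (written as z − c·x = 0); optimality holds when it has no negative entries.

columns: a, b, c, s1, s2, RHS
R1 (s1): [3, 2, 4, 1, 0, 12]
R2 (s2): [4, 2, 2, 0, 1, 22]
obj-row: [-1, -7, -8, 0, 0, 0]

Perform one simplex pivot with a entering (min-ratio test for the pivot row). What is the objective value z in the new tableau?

4

Ratio test on column a — row 1: 12/3 = 4; row 2: 22/4 = 11/2. Minimum is 4 at row 1 (s1 leaves); pivot element 3.
Pivot on row 1; the obj-row RHS becomes 0 − (-1)·4 = 4.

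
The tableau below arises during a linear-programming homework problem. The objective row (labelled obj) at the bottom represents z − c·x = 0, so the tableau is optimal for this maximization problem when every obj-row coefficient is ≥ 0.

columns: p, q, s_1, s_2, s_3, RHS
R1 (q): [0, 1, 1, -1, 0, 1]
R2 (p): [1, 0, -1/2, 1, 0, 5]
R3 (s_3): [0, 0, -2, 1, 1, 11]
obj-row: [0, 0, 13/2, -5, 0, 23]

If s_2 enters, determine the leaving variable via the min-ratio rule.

p

Column s_2 entries and ratios — q: -1 ≤ 0, skip; p: 5/1 = 5; s_3: 11/1 = 11.
Smallest ratio is 5 in the row of p, so p leaves.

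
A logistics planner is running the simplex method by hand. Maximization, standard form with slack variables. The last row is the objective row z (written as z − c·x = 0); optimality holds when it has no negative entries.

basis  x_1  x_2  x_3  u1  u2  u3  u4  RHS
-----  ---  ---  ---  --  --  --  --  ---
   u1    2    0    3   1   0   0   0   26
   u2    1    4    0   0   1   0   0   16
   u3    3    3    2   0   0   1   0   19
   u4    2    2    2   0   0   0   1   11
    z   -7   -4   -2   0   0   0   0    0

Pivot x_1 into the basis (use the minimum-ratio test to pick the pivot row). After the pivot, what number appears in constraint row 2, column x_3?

-1

Ratio test on column x_1 — row 1: 26/2 = 13; row 2: 16/1 = 16; row 3: 19/3 = 19/3; row 4: 11/2 = 11/2. Minimum is 11/2 at row 4 (u4 leaves); pivot element 2.
Divide row 4 by 2; eliminate column x_1 from the other rows.
Row 2 update in column x_3: 0 − 1·1 = -1.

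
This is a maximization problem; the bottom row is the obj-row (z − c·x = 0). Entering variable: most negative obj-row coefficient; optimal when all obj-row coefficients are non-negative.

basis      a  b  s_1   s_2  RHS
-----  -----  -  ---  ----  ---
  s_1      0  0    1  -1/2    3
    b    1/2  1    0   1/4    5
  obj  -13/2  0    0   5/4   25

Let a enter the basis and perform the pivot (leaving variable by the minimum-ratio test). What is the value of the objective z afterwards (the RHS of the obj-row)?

90

Ratio test on column a — row 1: entry 0 ≤ 0; row 2: 5/(1/2) = 10. Minimum is 10 at row 2 (b leaves); pivot element 1/2.
Pivot on row 2; the obj-row RHS becomes 25 − (-13/2)·10 = 90.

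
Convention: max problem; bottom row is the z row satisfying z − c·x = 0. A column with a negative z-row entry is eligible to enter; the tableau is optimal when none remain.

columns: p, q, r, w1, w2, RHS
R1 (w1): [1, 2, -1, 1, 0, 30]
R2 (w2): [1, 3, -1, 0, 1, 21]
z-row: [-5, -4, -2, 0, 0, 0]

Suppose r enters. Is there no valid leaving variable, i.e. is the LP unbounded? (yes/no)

yes

Every constraint-row entry in column r is ≤ 0, so increasing r is unbounded.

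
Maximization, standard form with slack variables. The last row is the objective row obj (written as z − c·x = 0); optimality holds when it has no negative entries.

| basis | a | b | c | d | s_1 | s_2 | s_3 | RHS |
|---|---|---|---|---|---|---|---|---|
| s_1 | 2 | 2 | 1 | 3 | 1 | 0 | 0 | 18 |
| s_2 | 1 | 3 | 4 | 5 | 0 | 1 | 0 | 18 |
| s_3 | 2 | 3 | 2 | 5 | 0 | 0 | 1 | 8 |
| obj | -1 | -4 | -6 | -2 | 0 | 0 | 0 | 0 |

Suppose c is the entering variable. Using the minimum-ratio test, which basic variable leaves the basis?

Column c entries and ratios — s_1: 18/1 = 18; s_2: 18/4 = 9/2; s_3: 8/2 = 4.
Smallest ratio is 4 in the row of s_3, so s_3 leaves.

s_3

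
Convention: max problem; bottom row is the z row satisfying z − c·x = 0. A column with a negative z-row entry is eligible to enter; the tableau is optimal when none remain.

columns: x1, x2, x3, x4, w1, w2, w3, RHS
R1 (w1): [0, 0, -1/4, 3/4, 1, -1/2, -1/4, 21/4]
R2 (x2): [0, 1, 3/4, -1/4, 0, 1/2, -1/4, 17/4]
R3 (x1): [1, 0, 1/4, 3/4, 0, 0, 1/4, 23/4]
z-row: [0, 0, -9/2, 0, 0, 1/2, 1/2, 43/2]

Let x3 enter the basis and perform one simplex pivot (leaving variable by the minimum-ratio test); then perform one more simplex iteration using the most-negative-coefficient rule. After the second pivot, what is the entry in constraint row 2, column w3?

-1/5

Ratio test on column x3 — row 1: entry -1/4 ≤ 0; row 2: (17/4)/(3/4) = 17/3; row 3: (23/4)/(1/4) = 23. Minimum is 17/3 at row 2 (x2 leaves); pivot element 3/4.
Divide row 2 by 3/4; eliminate column x3 from the other rows.
Second iteration: most negative z-row entry is -3/2 in column x4, so x4 enters.
Ratio test on column x4 — row 1: (20/3)/(2/3) = 10; row 2: entry -1/3 ≤ 0; row 3: (13/3)/(5/6) = 26/5. Minimum is 26/5 at row 3 (x1 leaves); pivot element 5/6.
Divide row 3 by 5/6; eliminate column x4 from the other rows.
After both pivots, the entry at constraint row 2, column w3 is -1/5.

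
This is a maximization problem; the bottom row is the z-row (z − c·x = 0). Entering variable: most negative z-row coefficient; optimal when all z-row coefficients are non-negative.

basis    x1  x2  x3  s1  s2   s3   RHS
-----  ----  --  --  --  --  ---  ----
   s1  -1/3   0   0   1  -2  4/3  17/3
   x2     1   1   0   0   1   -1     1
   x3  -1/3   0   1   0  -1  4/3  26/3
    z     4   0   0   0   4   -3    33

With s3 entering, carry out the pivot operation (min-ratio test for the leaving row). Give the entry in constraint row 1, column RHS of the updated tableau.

Ratio test on column s3 — row 1: (17/3)/(4/3) = 17/4; row 2: entry -1 ≤ 0; row 3: (26/3)/(4/3) = 13/2. Minimum is 17/4 at row 1 (s1 leaves); pivot element 4/3.
Divide row 1 by 4/3; eliminate column s3 from the other rows.
In the new row 1, the RHS entry is the old entry divided by the pivot: (17/3)/(4/3) = 17/4.

17/4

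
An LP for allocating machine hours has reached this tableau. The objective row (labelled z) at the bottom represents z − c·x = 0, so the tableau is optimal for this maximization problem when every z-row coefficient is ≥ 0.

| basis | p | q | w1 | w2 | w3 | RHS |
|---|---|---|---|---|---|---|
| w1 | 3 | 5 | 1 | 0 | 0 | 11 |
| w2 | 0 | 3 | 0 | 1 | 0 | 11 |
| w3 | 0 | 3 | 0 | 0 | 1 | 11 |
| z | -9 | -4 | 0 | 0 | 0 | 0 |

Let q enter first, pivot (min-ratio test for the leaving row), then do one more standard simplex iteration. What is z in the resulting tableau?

33

Ratio test on column q — row 1: 11/5 = 11/5; row 2: 11/3 = 11/3; row 3: 11/3 = 11/3. Minimum is 11/5 at row 1 (w1 leaves); pivot element 5.
Pivot on row 1; the z-row RHS becomes 0 − (-4)·(11/5) = 44/5.
Next entering variable (most negative z-row entry -33/5): p.
Ratio test on column p — row 1: (11/5)/(3/5) = 11/3; row 2: entry -9/5 ≤ 0; row 3: entry -9/5 ≤ 0. Minimum is 11/3 at row 1 (q leaves); pivot element 3/5.
After the second pivot the z-row RHS is 44/5 − (-33/5)·(11/3) = 33.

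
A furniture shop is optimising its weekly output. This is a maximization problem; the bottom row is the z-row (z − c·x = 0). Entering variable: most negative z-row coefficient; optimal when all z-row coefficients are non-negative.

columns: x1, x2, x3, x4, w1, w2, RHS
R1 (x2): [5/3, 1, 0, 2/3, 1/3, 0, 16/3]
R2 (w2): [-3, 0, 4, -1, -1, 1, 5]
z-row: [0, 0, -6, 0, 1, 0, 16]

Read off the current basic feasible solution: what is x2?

16/3

x2 is basic (row 1); its value is the RHS of that row, 16/3.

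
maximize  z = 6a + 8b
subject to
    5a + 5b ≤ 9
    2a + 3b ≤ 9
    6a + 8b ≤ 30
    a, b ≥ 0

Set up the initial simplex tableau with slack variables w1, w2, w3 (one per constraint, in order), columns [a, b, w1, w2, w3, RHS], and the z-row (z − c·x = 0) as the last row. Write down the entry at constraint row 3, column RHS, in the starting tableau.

The RHS of constraint 3 is b_3 = 30.

30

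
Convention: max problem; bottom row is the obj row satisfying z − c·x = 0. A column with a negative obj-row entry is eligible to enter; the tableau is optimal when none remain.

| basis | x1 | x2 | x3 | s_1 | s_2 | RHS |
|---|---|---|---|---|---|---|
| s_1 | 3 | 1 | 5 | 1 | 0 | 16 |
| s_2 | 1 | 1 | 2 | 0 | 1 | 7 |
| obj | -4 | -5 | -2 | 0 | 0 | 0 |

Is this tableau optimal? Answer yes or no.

The obj-row has a negative entry -5 in column x2, so it is not optimal.

no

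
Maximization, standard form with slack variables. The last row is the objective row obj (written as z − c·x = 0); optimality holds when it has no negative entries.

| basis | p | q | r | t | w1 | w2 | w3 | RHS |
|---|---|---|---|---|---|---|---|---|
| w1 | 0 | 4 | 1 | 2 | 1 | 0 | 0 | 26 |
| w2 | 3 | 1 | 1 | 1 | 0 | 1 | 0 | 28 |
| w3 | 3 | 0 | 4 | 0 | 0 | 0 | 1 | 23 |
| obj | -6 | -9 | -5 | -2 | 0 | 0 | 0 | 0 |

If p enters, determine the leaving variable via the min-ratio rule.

Column p entries and ratios — w1: 0 ≤ 0, skip; w2: 28/3 = 28/3; w3: 23/3 = 23/3.
Smallest ratio is 23/3 in the row of w3, so w3 leaves.

w3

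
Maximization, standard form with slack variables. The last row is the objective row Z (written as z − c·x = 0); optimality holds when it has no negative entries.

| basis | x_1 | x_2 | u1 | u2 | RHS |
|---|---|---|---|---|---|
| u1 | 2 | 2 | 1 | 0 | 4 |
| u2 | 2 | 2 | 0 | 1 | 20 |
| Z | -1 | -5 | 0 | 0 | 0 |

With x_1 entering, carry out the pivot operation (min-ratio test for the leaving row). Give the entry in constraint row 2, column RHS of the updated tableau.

Ratio test on column x_1 — row 1: 4/2 = 2; row 2: 20/2 = 10. Minimum is 2 at row 1 (u1 leaves); pivot element 2.
Divide row 1 by 2; eliminate column x_1 from the other rows.
Row 2 update in column RHS: 20 − 2·2 = 16.

16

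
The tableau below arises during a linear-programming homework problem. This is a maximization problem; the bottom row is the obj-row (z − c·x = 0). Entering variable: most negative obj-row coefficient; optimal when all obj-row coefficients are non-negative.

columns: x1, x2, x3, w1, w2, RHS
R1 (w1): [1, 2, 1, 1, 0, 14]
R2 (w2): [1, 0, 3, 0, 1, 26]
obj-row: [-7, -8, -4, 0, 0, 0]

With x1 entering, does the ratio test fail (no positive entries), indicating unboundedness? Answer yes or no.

no

Column x1 has positive entries in row(s) 1, 2, so the ratio test bounds it — not unbounded.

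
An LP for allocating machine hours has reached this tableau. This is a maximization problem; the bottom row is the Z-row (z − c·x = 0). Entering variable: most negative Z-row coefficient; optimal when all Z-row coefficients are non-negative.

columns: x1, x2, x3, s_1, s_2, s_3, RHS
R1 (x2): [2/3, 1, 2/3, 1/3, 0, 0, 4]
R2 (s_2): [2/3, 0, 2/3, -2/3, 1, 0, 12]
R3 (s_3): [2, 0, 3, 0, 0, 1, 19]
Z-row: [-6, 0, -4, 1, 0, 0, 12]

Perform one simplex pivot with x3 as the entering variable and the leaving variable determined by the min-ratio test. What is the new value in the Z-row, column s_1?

Ratio test on column x3 — row 1: 4/(2/3) = 6; row 2: 12/(2/3) = 18; row 3: 19/3 = 19/3. Minimum is 6 at row 1 (x2 leaves); pivot element 2/3.
Divide row 1 by 2/3; eliminate column x3 from the other rows.
Z-row update in column s_1: 1 − (-4)·(1/2) = 3.

3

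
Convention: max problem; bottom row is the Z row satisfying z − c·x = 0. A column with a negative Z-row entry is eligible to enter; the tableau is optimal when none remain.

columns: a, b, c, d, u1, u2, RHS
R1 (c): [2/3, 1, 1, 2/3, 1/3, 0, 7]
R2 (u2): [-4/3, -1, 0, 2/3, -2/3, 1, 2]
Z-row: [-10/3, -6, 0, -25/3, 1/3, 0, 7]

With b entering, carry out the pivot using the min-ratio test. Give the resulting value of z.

49

Ratio test on column b — row 1: 7/1 = 7; row 2: entry -1 ≤ 0. Minimum is 7 at row 1 (c leaves); pivot element 1.
Pivot on row 1; the Z-row RHS becomes 7 − (-6)·7 = 49.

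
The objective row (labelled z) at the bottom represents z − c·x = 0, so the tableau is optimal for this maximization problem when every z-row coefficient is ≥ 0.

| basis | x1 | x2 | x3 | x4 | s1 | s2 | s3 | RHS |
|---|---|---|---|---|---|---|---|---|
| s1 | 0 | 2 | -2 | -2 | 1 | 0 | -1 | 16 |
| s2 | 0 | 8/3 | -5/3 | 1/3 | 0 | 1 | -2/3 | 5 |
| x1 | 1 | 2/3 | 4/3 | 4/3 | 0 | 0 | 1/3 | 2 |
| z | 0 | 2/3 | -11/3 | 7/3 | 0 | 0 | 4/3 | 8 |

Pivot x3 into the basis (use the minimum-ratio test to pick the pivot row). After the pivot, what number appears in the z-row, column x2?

Ratio test on column x3 — row 1: entry -2 ≤ 0; row 2: entry -5/3 ≤ 0; row 3: 2/(4/3) = 3/2. Minimum is 3/2 at row 3 (x1 leaves); pivot element 4/3.
Divide row 3 by 4/3; eliminate column x3 from the other rows.
z-row update in column x2: 2/3 − (-11/3)·(1/2) = 5/2.

5/2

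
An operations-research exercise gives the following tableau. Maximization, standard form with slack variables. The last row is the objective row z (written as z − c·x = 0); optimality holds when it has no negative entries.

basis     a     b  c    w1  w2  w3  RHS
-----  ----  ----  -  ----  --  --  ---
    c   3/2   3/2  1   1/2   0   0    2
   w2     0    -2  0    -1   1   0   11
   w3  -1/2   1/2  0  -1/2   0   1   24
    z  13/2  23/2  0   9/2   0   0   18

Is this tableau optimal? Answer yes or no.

yes

Every z-row coefficient is ≥ 0, so the tableau is optimal.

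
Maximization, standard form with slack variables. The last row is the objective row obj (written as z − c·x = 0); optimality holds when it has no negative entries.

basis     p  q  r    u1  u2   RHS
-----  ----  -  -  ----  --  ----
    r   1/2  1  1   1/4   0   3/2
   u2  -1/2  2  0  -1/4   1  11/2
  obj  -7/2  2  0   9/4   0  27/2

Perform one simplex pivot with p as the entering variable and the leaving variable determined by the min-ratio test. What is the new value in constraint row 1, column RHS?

Ratio test on column p — row 1: (3/2)/(1/2) = 3; row 2: entry -1/2 ≤ 0. Minimum is 3 at row 1 (r leaves); pivot element 1/2.
Divide row 1 by 1/2; eliminate column p from the other rows.
In the new row 1, the RHS entry is the old entry divided by the pivot: (3/2)/(1/2) = 3.

3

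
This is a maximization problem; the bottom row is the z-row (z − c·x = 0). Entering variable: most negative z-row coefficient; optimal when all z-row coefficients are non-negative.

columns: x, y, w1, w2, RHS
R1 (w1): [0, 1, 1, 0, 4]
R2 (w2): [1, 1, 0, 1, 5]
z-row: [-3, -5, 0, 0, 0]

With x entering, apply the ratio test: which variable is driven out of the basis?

Column x entries and ratios — w1: 0 ≤ 0, skip; w2: 5/1 = 5.
Smallest ratio is 5 in the row of w2, so w2 leaves.

w2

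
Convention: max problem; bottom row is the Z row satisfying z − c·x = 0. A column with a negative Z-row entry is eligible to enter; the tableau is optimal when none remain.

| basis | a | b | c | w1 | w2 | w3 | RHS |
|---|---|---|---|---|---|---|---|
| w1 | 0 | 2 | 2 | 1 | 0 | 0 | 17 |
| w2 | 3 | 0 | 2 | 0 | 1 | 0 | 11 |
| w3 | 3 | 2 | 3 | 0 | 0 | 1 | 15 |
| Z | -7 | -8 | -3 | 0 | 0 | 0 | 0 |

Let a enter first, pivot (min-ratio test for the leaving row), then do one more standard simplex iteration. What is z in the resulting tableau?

125/3

Ratio test on column a — row 1: entry 0 ≤ 0; row 2: 11/3 = 11/3; row 3: 15/3 = 5. Minimum is 11/3 at row 2 (w2 leaves); pivot element 3.
Pivot on row 2; the Z-row RHS becomes 0 − (-7)·(11/3) = 77/3.
Next entering variable (most negative Z-row entry -8): b.
Ratio test on column b — row 1: 17/2 = 17/2; row 2: entry 0 ≤ 0; row 3: 4/2 = 2. Minimum is 2 at row 3 (w3 leaves); pivot element 2.
After the second pivot the Z-row RHS is 77/3 − (-8)·2 = 125/3.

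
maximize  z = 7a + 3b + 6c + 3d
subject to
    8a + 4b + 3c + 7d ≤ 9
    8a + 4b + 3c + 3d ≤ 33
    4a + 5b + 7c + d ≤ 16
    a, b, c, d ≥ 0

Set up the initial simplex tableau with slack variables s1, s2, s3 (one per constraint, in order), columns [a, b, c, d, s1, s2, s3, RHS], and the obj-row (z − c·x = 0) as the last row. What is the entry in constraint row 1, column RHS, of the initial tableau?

The RHS of constraint 1 is b_1 = 9.

9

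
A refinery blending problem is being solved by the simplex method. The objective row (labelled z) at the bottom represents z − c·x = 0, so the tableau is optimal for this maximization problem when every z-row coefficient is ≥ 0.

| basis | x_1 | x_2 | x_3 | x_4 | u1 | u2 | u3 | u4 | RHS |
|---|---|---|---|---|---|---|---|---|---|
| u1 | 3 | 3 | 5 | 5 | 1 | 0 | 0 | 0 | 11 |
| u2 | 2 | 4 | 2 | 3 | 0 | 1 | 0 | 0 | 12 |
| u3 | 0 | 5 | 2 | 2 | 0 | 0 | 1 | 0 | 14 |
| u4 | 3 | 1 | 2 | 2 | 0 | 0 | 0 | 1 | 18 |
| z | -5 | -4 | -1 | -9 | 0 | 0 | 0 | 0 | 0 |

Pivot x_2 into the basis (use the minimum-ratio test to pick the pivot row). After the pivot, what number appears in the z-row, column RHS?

Ratio test on column x_2 — row 1: 11/3 = 11/3; row 2: 12/4 = 3; row 3: 14/5 = 14/5; row 4: 18/1 = 18. Minimum is 14/5 at row 3 (u3 leaves); pivot element 5.
Divide row 3 by 5; eliminate column x_2 from the other rows.
z-row update in column RHS: 0 − (-4)·(14/5) = 56/5.

56/5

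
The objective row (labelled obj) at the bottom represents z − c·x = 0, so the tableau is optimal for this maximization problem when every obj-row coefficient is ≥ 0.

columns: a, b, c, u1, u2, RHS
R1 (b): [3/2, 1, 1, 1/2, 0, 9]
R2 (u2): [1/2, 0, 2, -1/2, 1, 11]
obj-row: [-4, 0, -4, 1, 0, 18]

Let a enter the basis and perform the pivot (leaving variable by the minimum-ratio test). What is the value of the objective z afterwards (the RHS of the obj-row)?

42

Ratio test on column a — row 1: 9/(3/2) = 6; row 2: 11/(1/2) = 22. Minimum is 6 at row 1 (b leaves); pivot element 3/2.
Pivot on row 1; the obj-row RHS becomes 18 − (-4)·6 = 42.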